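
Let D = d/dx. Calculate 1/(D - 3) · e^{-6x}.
- \frac{e^{- 6 x}}{9}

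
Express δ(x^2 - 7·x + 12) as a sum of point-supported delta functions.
\frac{\delta(x - 4) + \delta(x - 3)}{1}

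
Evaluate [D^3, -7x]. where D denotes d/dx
-21D^{2}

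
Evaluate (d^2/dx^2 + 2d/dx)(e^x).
3 e^{x}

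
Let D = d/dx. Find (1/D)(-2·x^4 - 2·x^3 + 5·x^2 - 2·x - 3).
- \frac{2 x^{5}}{5} - \frac{x^{4}}{2} + \frac{5 x^{3}}{3} - x^{2} - 3 x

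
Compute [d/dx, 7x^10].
70 x^{9}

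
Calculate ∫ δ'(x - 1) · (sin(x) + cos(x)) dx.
- \cos{\left(1 \right)} + \sin{\left(1 \right)}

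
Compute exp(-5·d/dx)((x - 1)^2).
x^{2} - 12 x + 36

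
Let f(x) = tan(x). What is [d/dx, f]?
\frac{1}{\cos^{2}{\left(x \right)}}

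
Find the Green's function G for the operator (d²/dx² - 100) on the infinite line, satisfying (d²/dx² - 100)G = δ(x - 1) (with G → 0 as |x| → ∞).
-\frac{e^{-10|x - 1|}}{20}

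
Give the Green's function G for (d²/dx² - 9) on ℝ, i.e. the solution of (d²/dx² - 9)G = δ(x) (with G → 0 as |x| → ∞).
-\frac{e^{-3|x|}}{6}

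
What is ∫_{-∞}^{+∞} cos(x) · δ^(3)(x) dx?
0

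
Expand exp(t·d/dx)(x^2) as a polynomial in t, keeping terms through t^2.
t^{2} + 2 t x + x^{2}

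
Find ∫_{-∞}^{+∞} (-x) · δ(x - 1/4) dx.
- \frac{1}{4}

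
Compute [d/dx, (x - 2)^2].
2 x - 4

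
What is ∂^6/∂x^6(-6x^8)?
- 120960 x^{2}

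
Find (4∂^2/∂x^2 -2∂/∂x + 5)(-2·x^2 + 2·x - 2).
- 10 x^{2} + 18 x - 30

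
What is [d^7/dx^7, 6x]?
42\frac{d^{6}}{dx^{6}}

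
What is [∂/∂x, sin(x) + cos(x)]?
- \sin{\left(x \right)} + \cos{\left(x \right)}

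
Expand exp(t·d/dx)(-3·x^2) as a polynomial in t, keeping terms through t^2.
- 3 t^{2} - 6 t x - 3 x^{2}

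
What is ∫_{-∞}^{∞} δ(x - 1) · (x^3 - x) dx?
0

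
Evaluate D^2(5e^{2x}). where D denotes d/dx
20 e^{2 x}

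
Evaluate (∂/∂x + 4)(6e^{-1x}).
18 e^{- x}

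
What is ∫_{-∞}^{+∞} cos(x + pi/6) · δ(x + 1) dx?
\sin{\left(1 + \frac{\pi}{3} \right)}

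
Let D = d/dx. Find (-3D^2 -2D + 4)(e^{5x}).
- 81 e^{5 x}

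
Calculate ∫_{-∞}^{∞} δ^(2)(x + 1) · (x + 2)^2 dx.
2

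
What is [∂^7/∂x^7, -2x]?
-14\frac{d^{6}}{dx^{6}}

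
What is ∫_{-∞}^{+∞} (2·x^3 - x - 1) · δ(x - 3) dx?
50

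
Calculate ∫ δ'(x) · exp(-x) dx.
1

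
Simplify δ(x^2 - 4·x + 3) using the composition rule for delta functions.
\frac{\delta(x - 1) + \delta(x - 3)}{2}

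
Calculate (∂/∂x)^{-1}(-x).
- \frac{x^{2}}{2}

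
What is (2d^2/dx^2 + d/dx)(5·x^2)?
10 x + 20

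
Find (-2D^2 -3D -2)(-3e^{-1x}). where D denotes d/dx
3 e^{- x}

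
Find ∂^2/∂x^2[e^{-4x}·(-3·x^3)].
6 x \left(- 8 x^{2} + 12 x - 3\right) e^{- 4 x}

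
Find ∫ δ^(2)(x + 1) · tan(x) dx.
- 2 \tan^{3}{\left(1 \right)} - 2 \tan{\left(1 \right)}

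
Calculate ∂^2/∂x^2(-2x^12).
- 264 x^{10}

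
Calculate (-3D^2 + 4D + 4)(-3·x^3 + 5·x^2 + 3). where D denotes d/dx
- 12 x^{3} - 16 x^{2} + 94 x - 18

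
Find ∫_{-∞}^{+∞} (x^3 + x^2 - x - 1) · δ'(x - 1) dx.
-4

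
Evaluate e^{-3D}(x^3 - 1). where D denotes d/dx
x^{3} - 9 x^{2} + 27 x - 28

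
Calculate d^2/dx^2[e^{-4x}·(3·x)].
24 \left(2 x - 1\right) e^{- 4 x}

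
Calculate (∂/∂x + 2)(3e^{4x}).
18 e^{4 x}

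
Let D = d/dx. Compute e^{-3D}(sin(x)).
\sin{\left(x - 3 \right)}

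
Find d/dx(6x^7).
42 x^{6}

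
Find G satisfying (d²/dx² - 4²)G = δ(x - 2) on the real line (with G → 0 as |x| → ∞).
-\frac{e^{-4|x - 2|}}{8}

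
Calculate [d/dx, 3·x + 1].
3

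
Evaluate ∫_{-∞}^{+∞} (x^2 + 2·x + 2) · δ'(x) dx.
-2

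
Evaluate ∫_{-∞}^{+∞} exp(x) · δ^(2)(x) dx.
1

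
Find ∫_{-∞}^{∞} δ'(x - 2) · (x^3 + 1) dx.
-12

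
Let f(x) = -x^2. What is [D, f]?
- 2 x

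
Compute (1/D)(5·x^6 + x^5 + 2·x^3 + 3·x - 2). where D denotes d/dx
\frac{5 x^{7}}{7} + \frac{x^{6}}{6} + \frac{x^{4}}{2} + \frac{3 x^{2}}{2} - 2 x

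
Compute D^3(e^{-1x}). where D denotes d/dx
- e^{- x}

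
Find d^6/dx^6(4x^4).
0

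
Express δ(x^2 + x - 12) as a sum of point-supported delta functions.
\frac{\delta(x - 3) + \delta(x + 4)}{7}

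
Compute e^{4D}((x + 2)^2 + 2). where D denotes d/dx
x^{2} + 12 x + 38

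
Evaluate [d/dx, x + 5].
1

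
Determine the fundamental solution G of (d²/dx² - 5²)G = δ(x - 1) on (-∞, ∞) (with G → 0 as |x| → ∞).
-\frac{e^{-5|x - 1|}}{10}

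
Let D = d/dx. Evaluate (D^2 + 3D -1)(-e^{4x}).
- 27 e^{4 x}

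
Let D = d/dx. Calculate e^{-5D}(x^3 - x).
x^{3} - 15 x^{2} + 74 x - 120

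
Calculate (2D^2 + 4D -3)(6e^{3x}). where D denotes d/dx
162 e^{3 x}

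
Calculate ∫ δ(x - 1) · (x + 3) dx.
4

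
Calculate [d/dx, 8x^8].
64 x^{7}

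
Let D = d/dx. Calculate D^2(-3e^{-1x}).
- 3 e^{- x}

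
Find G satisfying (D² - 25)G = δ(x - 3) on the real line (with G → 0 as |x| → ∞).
-\frac{e^{-5|x - 3|}}{10}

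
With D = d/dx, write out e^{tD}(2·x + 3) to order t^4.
2 t + 2 x + 3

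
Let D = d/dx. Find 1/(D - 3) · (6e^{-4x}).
- \frac{6 e^{- 4 x}}{7}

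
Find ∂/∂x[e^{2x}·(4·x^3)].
x^{2} \left(8 x + 12\right) e^{2 x}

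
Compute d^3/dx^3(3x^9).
1512 x^{6}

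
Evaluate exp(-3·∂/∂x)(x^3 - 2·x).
x^{3} - 9 x^{2} + 25 x - 21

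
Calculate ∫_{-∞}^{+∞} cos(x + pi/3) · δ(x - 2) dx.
\cos{\left(\frac{\pi}{3} + 2 \right)}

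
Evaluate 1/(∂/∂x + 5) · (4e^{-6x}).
- 4 e^{- 6 x}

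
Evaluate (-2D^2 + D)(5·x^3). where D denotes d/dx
15 x \left(x - 4\right)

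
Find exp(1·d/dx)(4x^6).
4 x^{6} + 24 x^{5} + 60 x^{4} + 80 x^{3} + 60 x^{2} + 24 x + 4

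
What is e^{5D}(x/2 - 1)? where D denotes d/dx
\frac{x}{2} + \frac{3}{2}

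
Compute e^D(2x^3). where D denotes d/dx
2 x^{3} + 6 x^{2} + 6 x + 2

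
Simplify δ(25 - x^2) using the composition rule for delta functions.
\frac{\delta(x - 5) + \delta(x + 5)}{10}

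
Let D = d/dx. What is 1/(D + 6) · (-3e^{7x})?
- \frac{3 e^{7 x}}{13}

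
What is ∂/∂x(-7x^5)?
- 35 x^{4}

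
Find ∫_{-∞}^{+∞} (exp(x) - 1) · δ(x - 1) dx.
-1 + e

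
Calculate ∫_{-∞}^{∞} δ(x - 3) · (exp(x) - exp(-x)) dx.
2 \sinh{\left(3 \right)}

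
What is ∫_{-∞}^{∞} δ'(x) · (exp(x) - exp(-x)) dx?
-2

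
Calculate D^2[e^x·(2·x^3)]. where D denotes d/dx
2 x \left(x^{2} + 6 x + 6\right) e^{x}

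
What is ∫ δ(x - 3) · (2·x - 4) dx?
2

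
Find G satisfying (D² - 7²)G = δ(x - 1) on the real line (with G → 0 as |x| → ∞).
-\frac{e^{-7|x - 1|}}{14}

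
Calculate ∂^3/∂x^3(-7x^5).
- 420 x^{2}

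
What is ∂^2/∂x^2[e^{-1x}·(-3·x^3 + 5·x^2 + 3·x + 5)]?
\left(- 3 x^{3} + 23 x^{2} - 35 x + 9\right) e^{- x}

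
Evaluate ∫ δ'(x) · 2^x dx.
- \log{\left(2 \right)}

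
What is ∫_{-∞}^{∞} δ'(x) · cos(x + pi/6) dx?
\frac{1}{2}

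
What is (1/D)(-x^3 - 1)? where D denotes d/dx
- \frac{x^{4}}{4} - x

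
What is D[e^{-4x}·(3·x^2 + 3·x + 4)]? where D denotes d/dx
\left(- 12 x^{2} - 6 x - 13\right) e^{- 4 x}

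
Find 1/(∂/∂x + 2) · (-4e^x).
- \frac{4 e^{x}}{3}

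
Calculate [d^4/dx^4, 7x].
28\frac{d^{3}}{dx^{3}}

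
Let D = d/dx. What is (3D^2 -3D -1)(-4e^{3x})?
- 68 e^{3 x}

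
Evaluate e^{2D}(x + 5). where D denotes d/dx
x + 7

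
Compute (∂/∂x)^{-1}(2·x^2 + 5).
\frac{2 x^{3}}{3} + 5 x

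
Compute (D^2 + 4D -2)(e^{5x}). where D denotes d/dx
43 e^{5 x}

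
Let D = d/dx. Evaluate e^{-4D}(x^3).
x^{3} - 12 x^{2} + 48 x - 64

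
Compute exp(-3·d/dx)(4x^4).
4 x^{4} - 48 x^{3} + 216 x^{2} - 432 x + 324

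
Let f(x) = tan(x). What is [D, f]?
\frac{1}{\cos^{2}{\left(x \right)}}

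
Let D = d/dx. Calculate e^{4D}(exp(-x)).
e^{- x - 4}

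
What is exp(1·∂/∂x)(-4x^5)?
- 4 x^{5} - 20 x^{4} - 40 x^{3} - 40 x^{2} - 20 x - 4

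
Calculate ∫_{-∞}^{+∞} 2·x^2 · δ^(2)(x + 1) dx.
4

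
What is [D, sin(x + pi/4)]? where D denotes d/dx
\cos{\left(x + \frac{\pi}{4} \right)}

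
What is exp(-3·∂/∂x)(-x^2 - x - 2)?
- x^{2} + 5 x - 8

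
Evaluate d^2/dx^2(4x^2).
8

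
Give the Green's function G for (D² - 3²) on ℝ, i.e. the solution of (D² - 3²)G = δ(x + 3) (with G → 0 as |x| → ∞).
-\frac{e^{-3|x + 3|}}{6}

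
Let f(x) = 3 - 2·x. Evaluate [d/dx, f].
-2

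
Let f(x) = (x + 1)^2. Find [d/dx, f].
2 x + 2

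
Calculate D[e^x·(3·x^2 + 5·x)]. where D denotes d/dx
\left(3 x^{2} + 11 x + 5\right) e^{x}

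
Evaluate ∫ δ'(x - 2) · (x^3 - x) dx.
-11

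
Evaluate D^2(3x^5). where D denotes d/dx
60 x^{3}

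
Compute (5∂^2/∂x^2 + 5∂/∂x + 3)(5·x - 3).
15 x + 16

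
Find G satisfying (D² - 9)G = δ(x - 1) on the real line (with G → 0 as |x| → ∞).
-\frac{e^{-3|x - 1|}}{6}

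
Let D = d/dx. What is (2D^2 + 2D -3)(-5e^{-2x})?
- 5 e^{- 2 x}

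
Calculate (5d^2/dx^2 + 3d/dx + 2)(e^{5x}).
142 e^{5 x}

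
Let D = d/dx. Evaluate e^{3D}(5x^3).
5 x^{3} + 45 x^{2} + 135 x + 135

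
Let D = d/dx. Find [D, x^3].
3 x^{2}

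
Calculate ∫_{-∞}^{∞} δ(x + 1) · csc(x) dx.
- \csc{\left(1 \right)}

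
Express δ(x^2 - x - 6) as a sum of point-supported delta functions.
\frac{\delta(x + 2) + \delta(x - 3)}{5}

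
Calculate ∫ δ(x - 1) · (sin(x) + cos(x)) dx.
\cos{\left(1 \right)} + \sin{\left(1 \right)}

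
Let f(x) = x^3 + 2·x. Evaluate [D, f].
3 x^{2} + 2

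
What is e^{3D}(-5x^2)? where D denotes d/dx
- 5 x^{2} - 30 x - 45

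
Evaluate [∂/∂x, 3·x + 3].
3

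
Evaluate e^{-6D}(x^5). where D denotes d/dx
x^{5} - 30 x^{4} + 360 x^{3} - 2160 x^{2} + 6480 x - 7776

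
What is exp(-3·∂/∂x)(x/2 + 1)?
\frac{x}{2} - \frac{1}{2}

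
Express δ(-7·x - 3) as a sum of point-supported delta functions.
\frac{\delta(x + 3/7)}{7}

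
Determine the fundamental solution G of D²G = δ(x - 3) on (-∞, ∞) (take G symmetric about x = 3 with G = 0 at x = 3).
\frac{|x - 3|}{2}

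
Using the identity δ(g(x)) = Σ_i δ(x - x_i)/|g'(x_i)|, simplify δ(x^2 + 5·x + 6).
\frac{\delta(x + 3) + \delta(x + 2)}{1}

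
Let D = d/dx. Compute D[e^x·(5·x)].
5 \left(x + 1\right) e^{x}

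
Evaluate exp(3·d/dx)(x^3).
x^{3} + 9 x^{2} + 27 x + 27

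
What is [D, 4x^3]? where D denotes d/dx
12 x^{2}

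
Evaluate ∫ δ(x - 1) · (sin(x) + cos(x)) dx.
\cos{\left(1 \right)} + \sin{\left(1 \right)}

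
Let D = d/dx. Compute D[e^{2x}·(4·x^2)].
8 x \left(x + 1\right) e^{2 x}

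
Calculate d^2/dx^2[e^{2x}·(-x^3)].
- 2 x \left(2 x^{2} + 6 x + 3\right) e^{2 x}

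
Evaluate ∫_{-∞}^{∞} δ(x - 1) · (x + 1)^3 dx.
8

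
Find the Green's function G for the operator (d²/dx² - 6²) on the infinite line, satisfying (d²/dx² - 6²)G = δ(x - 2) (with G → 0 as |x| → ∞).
-\frac{e^{-6|x - 2|}}{12}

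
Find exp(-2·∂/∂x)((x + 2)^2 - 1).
x^{2} - 1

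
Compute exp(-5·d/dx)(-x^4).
- x^{4} + 20 x^{3} - 150 x^{2} + 500 x - 625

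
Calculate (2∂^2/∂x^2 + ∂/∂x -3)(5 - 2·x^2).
6 x^{2} - 4 x - 23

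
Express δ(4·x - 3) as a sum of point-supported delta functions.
\frac{\delta(x - 3/4)}{4}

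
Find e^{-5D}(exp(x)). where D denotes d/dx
e^{x - 5}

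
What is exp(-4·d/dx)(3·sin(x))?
3 \sin{\left(x - 4 \right)}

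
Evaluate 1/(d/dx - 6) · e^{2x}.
- \frac{e^{2 x}}{4}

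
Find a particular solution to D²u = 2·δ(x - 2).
|x - 2|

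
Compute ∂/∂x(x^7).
7 x^{6}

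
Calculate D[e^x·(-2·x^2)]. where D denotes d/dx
2 x \left(- x - 2\right) e^{x}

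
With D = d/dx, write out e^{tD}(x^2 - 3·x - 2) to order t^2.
t^{2} + t \left(2 x - 3\right) + x^{2} - 3 x - 2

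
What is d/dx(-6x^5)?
- 30 x^{4}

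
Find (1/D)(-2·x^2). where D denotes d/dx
- \frac{2 x^{3}}{3}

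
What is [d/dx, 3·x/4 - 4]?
\frac{3}{4}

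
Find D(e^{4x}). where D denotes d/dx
4 e^{4 x}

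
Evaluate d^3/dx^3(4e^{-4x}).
- 256 e^{- 4 x}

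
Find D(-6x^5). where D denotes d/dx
- 30 x^{4}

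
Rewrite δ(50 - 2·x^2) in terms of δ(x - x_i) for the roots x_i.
\frac{\delta(x - 5) + \delta(x + 5)}{20}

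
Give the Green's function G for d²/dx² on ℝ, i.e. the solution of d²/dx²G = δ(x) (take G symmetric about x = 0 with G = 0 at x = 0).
\frac{|x|}{2}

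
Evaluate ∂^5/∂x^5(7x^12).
665280 x^{7}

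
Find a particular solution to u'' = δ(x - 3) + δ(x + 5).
\frac{|x - 3|}{2} + \frac{|x + 5|}{2}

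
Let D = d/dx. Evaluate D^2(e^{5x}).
25 e^{5 x}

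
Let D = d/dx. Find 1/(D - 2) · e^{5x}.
\frac{e^{5 x}}{3}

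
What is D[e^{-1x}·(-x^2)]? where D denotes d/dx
x \left(x - 2\right) e^{- x}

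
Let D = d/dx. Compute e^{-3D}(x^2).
x^{2} - 6 x + 9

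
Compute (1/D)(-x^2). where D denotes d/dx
- \frac{x^{3}}{3}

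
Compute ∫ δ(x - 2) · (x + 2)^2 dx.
16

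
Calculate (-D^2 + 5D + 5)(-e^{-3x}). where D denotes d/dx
19 e^{- 3 x}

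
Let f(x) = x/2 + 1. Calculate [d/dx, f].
\frac{1}{2}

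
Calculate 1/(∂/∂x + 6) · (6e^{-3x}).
2 e^{- 3 x}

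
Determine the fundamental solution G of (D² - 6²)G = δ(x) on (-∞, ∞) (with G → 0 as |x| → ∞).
-\frac{e^{-6|x|}}{12}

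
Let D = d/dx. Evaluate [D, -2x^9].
- 18 x^{8}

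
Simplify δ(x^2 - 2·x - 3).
\frac{\delta(x - 3) + \delta(x + 1)}{4}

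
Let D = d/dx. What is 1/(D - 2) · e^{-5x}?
- \frac{e^{- 5 x}}{7}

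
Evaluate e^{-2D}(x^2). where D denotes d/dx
x^{2} - 4 x + 4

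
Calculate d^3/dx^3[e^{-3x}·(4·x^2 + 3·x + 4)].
9 \left(- 12 x^{2} + 15 x - 11\right) e^{- 3 x}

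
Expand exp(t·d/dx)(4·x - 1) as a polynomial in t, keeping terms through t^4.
4 t + 4 x - 1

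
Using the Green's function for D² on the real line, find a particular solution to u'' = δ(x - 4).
\frac{|x - 4|}{2}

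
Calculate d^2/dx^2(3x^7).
126 x^{5}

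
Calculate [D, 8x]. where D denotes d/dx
8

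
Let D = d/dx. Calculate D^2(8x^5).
160 x^{3}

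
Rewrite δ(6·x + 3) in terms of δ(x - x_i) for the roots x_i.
\frac{\delta(x + 1/2)}{6}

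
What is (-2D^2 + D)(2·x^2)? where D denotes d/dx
4 x - 8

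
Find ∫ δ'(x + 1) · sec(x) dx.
\tan{\left(1 \right)} \sec{\left(1 \right)}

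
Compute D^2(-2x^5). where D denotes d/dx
- 40 x^{3}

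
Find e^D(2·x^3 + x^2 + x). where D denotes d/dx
2 x^{3} + 7 x^{2} + 9 x + 4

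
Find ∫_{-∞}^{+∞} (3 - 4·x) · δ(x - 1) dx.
-1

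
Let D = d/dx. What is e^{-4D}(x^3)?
x^{3} - 12 x^{2} + 48 x - 64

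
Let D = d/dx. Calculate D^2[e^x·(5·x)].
5 \left(x + 2\right) e^{x}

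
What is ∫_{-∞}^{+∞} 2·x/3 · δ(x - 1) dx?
\frac{2}{3}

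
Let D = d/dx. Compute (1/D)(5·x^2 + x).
\frac{5 x^{3}}{3} + \frac{x^{2}}{2}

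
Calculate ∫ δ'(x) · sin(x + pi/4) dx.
- \frac{\sqrt{2}}{2}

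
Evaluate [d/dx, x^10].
10 x^{9}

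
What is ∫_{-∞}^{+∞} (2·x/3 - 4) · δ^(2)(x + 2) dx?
0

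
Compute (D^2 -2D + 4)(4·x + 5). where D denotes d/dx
16 x + 12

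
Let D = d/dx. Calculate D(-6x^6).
- 36 x^{5}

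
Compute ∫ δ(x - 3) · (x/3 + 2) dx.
3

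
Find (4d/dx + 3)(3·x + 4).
9 x + 24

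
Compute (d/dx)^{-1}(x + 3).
\frac{x^{2}}{2} + 3 x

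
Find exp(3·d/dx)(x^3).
x^{3} + 9 x^{2} + 27 x + 27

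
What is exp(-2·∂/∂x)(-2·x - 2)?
2 - 2 x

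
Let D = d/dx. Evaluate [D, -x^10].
- 10 x^{9}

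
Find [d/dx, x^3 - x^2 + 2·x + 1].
3 x^{2} - 2 x + 2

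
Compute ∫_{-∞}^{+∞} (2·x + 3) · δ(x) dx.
3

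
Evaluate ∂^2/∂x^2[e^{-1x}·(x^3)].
x \left(x^{2} - 6 x + 6\right) e^{- x}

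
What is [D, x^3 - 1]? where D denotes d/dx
3 x^{2}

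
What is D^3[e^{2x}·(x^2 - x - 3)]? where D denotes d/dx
8 \left(x^{2} + 2 x - 3\right) e^{2 x}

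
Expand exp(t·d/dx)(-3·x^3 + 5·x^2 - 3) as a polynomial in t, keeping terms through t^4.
- 3 t^{3} - t^{2} \left(9 x - 5\right) - t x \left(9 x - 10\right) - 3 x^{3} + 5 x^{2} - 3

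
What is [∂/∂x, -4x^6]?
- 24 x^{5}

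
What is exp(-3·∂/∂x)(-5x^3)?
- 5 x^{3} + 45 x^{2} - 135 x + 135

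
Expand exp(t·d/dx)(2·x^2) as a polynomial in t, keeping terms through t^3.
2 t^{2} + 4 t x + 2 x^{2}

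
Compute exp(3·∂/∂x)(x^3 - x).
x^{3} + 9 x^{2} + 26 x + 24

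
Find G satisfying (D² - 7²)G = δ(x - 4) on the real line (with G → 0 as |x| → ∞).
-\frac{e^{-7|x - 4|}}{14}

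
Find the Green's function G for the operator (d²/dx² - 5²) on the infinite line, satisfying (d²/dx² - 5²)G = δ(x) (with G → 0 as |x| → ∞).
-\frac{e^{-5|x|}}{10}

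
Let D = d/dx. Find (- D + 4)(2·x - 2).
8 x - 10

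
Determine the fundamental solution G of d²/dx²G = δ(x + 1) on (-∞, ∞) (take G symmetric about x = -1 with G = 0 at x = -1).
\frac{|x + 1|}{2}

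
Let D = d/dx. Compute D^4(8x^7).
6720 x^{3}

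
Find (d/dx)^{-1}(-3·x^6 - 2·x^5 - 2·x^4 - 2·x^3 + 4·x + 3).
- \frac{3 x^{7}}{7} - \frac{x^{6}}{3} - \frac{2 x^{5}}{5} - \frac{x^{4}}{2} + 2 x^{2} + 3 x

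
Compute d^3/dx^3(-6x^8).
- 2016 x^{5}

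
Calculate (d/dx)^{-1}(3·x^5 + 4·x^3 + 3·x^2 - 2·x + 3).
\frac{x^{6}}{2} + x^{4} + x^{3} - x^{2} + 3 x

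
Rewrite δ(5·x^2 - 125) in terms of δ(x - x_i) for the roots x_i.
\frac{\delta(x - 5) + \delta(x + 5)}{50}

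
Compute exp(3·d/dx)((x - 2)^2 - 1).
x \left(x + 2\right)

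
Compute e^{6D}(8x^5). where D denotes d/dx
8 x^{5} + 240 x^{4} + 2880 x^{3} + 17280 x^{2} + 51840 x + 62208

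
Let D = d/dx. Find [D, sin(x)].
\cos{\left(x \right)}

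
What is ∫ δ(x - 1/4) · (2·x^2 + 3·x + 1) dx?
\frac{15}{8}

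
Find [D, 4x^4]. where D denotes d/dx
16 x^{3}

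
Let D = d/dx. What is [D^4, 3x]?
12D^{3}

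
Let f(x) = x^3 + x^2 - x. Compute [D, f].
3 x^{2} + 2 x - 1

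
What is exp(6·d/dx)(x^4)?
x^{4} + 24 x^{3} + 216 x^{2} + 864 x + 1296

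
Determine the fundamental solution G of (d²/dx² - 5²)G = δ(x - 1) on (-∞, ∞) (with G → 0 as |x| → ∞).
-\frac{e^{-5|x - 1|}}{10}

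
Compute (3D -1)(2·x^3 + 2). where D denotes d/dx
- 2 x^{3} + 18 x^{2} - 2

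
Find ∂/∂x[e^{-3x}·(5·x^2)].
5 x \left(2 - 3 x\right) e^{- 3 x}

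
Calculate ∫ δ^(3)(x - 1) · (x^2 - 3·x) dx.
0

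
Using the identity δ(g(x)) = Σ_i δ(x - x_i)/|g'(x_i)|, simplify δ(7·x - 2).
\frac{\delta(x - 2/7)}{7}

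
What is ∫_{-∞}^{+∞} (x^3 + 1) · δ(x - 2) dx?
9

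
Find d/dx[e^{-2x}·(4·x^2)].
8 x \left(1 - x\right) e^{- 2 x}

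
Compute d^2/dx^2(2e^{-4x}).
32 e^{- 4 x}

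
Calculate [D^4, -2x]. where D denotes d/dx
-8D^{3}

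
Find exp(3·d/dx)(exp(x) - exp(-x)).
2 \sinh{\left(x + 3 \right)}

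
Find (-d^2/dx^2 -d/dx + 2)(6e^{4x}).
- 108 e^{4 x}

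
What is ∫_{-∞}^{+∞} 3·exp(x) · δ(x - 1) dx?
3 e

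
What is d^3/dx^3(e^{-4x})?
- 64 e^{- 4 x}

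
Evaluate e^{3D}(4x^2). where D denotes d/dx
4 x^{2} + 24 x + 36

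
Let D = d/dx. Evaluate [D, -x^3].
- 3 x^{2}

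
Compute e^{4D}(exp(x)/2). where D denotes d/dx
\frac{e^{x + 4}}{2}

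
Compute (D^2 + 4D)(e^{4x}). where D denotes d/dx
32 e^{4 x}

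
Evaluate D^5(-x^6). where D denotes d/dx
- 720 x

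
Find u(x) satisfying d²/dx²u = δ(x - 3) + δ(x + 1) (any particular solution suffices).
\frac{|x - 3|}{2} + \frac{|x + 1|}{2}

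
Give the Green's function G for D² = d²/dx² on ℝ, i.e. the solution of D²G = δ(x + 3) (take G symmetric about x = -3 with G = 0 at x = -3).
\frac{|x + 3|}{2}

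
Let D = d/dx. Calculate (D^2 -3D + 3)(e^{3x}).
3 e^{3 x}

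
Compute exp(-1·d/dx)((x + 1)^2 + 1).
x^{2} + 1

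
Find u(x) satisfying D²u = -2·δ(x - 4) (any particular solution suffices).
-|x - 4|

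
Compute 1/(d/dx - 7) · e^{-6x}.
- \frac{e^{- 6 x}}{13}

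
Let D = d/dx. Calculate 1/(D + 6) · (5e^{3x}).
\frac{5 e^{3 x}}{9}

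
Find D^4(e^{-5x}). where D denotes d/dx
625 e^{- 5 x}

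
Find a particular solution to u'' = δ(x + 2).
\frac{|x + 2|}{2}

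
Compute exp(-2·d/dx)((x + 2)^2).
x^{2}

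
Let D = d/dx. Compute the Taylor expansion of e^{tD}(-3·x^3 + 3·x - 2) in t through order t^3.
- 3 t^{3} - 9 t^{2} x - 3 t \left(3 x^{2} - 1\right) - 3 x^{3} + 3 x - 2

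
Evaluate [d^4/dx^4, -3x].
-12\frac{d^{3}}{dx^{3}}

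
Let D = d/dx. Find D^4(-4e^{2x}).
- 64 e^{2 x}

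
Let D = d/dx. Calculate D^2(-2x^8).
- 112 x^{6}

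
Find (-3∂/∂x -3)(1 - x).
3 x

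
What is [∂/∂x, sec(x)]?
\tan{\left(x \right)} \sec{\left(x \right)}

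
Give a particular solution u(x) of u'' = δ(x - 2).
\frac{|x - 2|}{2}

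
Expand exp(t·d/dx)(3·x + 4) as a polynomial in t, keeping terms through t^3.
3 t + 3 x + 4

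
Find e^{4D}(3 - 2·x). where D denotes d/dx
- 2 x - 5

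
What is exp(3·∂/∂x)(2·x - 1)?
2 x + 5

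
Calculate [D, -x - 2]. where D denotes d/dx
-1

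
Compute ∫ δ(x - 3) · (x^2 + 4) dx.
13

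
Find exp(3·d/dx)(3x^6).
3 x^{6} + 54 x^{5} + 405 x^{4} + 1620 x^{3} + 3645 x^{2} + 4374 x + 2187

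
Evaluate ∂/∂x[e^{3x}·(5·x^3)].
15 x^{2} \left(x + 1\right) e^{3 x}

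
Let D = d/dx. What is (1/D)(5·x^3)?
\frac{5 x^{4}}{4}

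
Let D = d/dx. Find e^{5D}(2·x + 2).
2 x + 12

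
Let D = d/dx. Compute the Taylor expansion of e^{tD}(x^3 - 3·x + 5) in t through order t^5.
t^{3} + 3 t^{2} x + 3 t \left(x^{2} - 1\right) + x^{3} - 3 x + 5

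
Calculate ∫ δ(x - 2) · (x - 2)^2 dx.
0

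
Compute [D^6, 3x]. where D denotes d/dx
18D^{5}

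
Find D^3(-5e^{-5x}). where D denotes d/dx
625 e^{- 5 x}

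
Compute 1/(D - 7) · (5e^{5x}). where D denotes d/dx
- \frac{5 e^{5 x}}{2}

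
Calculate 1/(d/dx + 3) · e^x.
\frac{e^{x}}{4}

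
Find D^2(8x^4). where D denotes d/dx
96 x^{2}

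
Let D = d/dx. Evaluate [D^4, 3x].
12D^{3}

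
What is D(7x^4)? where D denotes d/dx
28 x^{3}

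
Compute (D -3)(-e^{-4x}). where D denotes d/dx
7 e^{- 4 x}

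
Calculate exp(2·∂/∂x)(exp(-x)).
e^{- x - 2}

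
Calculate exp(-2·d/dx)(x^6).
x^{6} - 12 x^{5} + 60 x^{4} - 160 x^{3} + 240 x^{2} - 192 x + 64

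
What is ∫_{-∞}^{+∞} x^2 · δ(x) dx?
0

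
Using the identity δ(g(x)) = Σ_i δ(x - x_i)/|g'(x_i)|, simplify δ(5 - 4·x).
\frac{\delta(x - 5/4)}{4}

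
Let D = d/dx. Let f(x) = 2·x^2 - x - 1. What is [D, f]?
4 x - 1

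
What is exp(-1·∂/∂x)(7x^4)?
7 x^{4} - 28 x^{3} + 42 x^{2} - 28 x + 7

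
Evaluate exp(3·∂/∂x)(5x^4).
5 x^{4} + 60 x^{3} + 270 x^{2} + 540 x + 405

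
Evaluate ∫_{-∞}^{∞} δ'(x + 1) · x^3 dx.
-3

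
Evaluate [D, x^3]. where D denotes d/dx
3 x^{2}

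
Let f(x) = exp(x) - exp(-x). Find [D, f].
2 \cosh{\left(x \right)}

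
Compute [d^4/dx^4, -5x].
-20\frac{d^{3}}{dx^{3}}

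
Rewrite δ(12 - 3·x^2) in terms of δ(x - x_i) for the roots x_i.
\frac{\delta(x - 2) + \delta(x + 2)}{12}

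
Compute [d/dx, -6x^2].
- 12 x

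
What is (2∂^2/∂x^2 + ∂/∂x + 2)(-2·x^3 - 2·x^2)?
- 4 x^{3} - 10 x^{2} - 28 x - 8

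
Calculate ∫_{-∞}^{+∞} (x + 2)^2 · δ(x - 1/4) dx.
\frac{81}{16}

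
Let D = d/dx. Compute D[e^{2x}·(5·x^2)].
10 x \left(x + 1\right) e^{2 x}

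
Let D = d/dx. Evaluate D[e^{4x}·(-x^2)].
2 x \left(- 2 x - 1\right) e^{4 x}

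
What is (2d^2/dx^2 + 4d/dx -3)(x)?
4 - 3 x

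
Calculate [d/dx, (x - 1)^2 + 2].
2 x - 2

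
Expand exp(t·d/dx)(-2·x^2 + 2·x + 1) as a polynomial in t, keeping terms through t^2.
- 2 t^{2} - 2 t \left(2 x - 1\right) - 2 x^{2} + 2 x + 1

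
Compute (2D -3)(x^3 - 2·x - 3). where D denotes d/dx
- 3 x^{3} + 6 x^{2} + 6 x + 5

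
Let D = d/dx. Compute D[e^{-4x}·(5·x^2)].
10 x \left(1 - 2 x\right) e^{- 4 x}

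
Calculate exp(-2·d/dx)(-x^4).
- x^{4} + 8 x^{3} - 24 x^{2} + 32 x - 16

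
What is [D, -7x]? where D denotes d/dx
-7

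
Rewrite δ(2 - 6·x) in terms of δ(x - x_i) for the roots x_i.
\frac{\delta(x - 1/3)}{6}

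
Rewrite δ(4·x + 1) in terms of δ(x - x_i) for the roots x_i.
\frac{\delta(x + 1/4)}{4}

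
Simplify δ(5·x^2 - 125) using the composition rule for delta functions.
\frac{\delta(x - 5) + \delta(x + 5)}{50}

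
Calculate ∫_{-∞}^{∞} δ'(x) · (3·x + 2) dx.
-3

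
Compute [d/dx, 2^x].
2^{x} \log{\left(2 \right)}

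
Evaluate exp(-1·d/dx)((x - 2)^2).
x^{2} - 6 x + 9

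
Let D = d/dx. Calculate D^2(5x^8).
280 x^{6}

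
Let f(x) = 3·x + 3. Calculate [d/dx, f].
3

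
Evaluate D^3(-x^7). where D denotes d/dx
- 210 x^{4}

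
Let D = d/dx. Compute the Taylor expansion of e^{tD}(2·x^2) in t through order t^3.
2 t^{2} + 4 t x + 2 x^{2}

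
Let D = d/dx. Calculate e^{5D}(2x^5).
2 x^{5} + 50 x^{4} + 500 x^{3} + 2500 x^{2} + 6250 x + 6250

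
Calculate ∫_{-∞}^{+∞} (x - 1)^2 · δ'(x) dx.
2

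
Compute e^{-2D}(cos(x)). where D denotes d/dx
\cos{\left(x - 2 \right)}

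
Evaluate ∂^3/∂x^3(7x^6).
840 x^{3}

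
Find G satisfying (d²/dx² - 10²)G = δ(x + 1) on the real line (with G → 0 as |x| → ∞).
-\frac{e^{-10|x + 1|}}{20}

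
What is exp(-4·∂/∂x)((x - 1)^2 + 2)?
x^{2} - 10 x + 27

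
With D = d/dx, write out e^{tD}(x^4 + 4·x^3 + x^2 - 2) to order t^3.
4 t^{3} \left(x + 1\right) + t^{2} \left(6 x^{2} + 12 x + 1\right) + 2 t x \left(2 x^{2} + 6 x + 1\right) + x^{4} + 4 x^{3} + x^{2} - 2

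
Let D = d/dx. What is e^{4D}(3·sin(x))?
3 \sin{\left(x + 4 \right)}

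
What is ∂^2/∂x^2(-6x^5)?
- 120 x^{3}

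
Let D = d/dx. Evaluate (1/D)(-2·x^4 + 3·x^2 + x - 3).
- \frac{2 x^{5}}{5} + x^{3} + \frac{x^{2}}{2} - 3 x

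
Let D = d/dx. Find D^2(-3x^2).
-6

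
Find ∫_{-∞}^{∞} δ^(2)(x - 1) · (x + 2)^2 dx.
2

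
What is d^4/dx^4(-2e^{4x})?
- 512 e^{4 x}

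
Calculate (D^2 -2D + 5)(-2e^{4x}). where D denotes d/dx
- 26 e^{4 x}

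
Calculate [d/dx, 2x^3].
6 x^{2}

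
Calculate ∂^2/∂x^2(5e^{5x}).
125 e^{5 x}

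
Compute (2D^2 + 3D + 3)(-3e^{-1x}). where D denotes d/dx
- 6 e^{- x}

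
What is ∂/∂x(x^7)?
7 x^{6}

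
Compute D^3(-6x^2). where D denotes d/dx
0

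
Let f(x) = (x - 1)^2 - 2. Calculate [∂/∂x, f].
2 x - 2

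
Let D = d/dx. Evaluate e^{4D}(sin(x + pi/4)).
\sin{\left(x + \frac{\pi}{4} + 4 \right)}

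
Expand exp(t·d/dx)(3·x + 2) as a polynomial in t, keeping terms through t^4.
3 t + 3 x + 2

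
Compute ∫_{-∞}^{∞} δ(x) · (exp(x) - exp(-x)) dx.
0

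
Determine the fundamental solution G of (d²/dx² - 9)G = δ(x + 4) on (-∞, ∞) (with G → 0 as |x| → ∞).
-\frac{e^{-3|x + 4|}}{6}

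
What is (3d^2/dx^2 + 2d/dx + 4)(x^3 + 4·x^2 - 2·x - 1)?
4 x^{3} + 22 x^{2} + 26 x + 16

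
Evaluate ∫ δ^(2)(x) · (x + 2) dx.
0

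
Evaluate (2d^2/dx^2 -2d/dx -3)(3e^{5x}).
111 e^{5 x}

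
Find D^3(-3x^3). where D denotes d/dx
-18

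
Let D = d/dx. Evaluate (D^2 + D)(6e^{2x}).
36 e^{2 x}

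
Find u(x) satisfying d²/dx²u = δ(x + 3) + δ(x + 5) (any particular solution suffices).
\frac{|x + 3|}{2} + \frac{|x + 5|}{2}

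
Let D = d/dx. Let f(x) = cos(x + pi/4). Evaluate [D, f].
- \sin{\left(x + \frac{\pi}{4} \right)}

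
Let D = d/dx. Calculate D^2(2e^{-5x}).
50 e^{- 5 x}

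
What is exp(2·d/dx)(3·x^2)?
3 x^{2} + 12 x + 12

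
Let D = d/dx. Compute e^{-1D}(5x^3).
5 x^{3} - 15 x^{2} + 15 x - 5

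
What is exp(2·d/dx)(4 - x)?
2 - x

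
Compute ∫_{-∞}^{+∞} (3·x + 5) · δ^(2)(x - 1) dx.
0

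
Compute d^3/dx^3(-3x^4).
- 72 x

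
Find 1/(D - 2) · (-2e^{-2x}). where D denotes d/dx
\frac{e^{- 2 x}}{2}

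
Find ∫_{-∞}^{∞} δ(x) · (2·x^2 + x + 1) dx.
1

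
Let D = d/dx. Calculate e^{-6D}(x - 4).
x - 10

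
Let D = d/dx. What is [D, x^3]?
3 x^{2}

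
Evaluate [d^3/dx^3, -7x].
-21\frac{d^{2}}{dx^{2}}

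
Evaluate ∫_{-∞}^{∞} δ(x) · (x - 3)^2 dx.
9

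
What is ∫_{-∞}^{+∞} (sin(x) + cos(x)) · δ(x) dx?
1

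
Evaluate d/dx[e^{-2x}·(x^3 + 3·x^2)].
x \left(- 2 x^{2} - 3 x + 6\right) e^{- 2 x}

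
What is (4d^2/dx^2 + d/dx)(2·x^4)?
8 x^{2} \left(x + 12\right)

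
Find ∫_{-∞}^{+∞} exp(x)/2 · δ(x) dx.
\frac{1}{2}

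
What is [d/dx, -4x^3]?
- 12 x^{2}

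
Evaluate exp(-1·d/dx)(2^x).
2^{x - 1}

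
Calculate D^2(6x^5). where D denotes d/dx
120 x^{3}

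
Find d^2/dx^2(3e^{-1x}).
3 e^{- x}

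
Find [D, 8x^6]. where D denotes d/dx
48 x^{5}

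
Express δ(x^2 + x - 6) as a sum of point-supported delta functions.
\frac{\delta(x - 2) + \delta(x + 3)}{5}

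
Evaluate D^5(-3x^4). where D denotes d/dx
0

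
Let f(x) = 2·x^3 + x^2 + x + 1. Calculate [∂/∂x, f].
6 x^{2} + 2 x + 1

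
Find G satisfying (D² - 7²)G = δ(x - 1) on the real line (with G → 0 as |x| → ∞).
-\frac{e^{-7|x - 1|}}{14}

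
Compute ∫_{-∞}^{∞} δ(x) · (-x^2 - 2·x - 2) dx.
-2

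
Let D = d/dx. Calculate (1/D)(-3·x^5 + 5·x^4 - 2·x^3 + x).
- \frac{x^{6}}{2} + x^{5} - \frac{x^{4}}{2} + \frac{x^{2}}{2}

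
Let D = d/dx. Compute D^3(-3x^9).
- 1512 x^{6}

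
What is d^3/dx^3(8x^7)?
1680 x^{4}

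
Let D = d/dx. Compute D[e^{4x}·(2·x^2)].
4 x \left(2 x + 1\right) e^{4 x}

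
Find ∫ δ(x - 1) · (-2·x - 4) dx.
-6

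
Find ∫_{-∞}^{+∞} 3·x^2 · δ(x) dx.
0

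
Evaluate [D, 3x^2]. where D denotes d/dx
6 x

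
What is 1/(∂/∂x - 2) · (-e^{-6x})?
\frac{e^{- 6 x}}{8}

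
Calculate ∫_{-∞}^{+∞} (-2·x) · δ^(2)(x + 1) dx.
0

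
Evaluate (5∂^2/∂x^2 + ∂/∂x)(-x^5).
5 x^{3} \left(- x - 20\right)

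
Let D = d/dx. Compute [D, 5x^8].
40 x^{7}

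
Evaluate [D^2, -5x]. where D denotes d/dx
-10D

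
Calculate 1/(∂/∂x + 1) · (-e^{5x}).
- \frac{e^{5 x}}{6}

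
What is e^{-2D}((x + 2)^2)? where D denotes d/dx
x^{2}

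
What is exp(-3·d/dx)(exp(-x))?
e^{3 - x}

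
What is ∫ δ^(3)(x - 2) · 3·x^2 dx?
0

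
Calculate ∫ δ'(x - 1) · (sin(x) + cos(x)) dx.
- \cos{\left(1 \right)} + \sin{\left(1 \right)}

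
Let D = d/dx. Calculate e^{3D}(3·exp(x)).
3 e^{x + 3}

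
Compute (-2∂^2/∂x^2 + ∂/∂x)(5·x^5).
25 x^{3} \left(x - 8\right)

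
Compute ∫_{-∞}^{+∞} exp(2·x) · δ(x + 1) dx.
e^{-2}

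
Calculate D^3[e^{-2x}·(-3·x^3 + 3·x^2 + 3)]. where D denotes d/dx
6 \left(4 x^{3} - 22 x^{2} + 30 x - 13\right) e^{- 2 x}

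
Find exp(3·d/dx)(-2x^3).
- 2 x^{3} - 18 x^{2} - 54 x - 54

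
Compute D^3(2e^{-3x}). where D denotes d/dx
- 54 e^{- 3 x}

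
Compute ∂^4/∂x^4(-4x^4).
-96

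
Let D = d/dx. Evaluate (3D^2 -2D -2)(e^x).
- e^{x}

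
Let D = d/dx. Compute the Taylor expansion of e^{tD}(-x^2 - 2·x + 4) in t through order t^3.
- t^{2} - 2 t \left(x + 1\right) - x^{2} - 2 x + 4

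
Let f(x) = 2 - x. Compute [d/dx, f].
-1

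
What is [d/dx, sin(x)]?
\cos{\left(x \right)}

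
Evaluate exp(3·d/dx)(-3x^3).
- 3 x^{3} - 27 x^{2} - 81 x - 81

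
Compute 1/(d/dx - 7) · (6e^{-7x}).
- \frac{3 e^{- 7 x}}{7}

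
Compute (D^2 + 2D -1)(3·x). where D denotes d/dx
6 - 3 x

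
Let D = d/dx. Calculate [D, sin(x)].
\cos{\left(x \right)}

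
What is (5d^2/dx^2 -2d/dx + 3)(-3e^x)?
- 18 e^{x}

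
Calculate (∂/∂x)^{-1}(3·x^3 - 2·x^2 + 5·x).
\frac{3 x^{4}}{4} - \frac{2 x^{3}}{3} + \frac{5 x^{2}}{2}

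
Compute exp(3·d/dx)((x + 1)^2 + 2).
x^{2} + 8 x + 18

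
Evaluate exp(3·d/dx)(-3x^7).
- 3 x^{7} - 63 x^{6} - 567 x^{5} - 2835 x^{4} - 8505 x^{3} - 15309 x^{2} - 15309 x - 6561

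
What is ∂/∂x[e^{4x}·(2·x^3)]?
x^{2} \left(8 x + 6\right) e^{4 x}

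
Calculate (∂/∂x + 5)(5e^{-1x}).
20 e^{- x}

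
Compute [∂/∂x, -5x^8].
- 40 x^{7}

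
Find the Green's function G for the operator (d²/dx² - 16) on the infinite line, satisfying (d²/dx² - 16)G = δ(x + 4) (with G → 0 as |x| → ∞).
-\frac{e^{-4|x + 4|}}{8}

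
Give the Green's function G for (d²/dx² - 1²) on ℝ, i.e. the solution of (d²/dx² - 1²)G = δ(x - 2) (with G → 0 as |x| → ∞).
-\frac{e^{-|x - 2|}}{2}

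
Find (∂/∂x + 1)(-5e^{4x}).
- 25 e^{4 x}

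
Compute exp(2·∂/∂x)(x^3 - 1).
x^{3} + 6 x^{2} + 12 x + 7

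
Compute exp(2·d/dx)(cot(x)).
\cot{\left(x + 2 \right)}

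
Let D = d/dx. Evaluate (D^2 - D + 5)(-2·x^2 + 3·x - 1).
- 10 x^{2} + 19 x - 12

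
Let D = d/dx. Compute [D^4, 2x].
8D^{3}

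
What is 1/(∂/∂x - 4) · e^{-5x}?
- \frac{e^{- 5 x}}{9}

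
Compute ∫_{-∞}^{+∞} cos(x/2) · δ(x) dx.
1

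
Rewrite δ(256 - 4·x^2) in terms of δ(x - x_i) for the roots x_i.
\frac{\delta(x - 8) + \delta(x + 8)}{64}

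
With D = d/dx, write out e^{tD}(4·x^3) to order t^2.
4 x \left(3 t^{2} + 3 t x + x^{2}\right)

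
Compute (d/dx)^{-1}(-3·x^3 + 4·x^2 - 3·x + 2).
- \frac{3 x^{4}}{4} + \frac{4 x^{3}}{3} - \frac{3 x^{2}}{2} + 2 x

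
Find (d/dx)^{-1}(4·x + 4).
2 x^{2} + 4 x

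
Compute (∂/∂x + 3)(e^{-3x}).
0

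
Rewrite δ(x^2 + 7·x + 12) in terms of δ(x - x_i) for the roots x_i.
\frac{\delta(x + 3) + \delta(x + 4)}{1}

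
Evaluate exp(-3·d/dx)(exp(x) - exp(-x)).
- e^{3 - x} + e^{x - 3}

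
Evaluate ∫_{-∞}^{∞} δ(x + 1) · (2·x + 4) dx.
2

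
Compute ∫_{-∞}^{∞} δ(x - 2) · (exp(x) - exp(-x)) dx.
2 \sinh{\left(2 \right)}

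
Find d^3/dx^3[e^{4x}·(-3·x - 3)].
\left(- 192 x - 336\right) e^{4 x}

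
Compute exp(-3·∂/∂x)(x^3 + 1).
x^{3} - 9 x^{2} + 27 x - 26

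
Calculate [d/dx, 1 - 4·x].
-4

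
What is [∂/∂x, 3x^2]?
6 x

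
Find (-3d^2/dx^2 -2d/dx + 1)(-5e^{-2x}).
35 e^{- 2 x}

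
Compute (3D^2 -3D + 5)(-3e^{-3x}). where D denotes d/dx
- 123 e^{- 3 x}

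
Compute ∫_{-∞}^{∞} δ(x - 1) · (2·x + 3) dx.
5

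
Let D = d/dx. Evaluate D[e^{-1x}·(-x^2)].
x \left(x - 2\right) e^{- x}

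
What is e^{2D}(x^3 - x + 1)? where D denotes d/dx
x^{3} + 6 x^{2} + 11 x + 7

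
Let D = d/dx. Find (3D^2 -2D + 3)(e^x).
4 e^{x}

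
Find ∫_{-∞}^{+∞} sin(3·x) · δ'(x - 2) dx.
- 3 \cos{\left(6 \right)}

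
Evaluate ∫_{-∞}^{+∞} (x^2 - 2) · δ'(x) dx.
0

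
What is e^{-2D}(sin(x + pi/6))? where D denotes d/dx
\sin{\left(x - 2 + \frac{\pi}{6} \right)}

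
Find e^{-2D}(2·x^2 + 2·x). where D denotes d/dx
2 x^{2} - 6 x + 4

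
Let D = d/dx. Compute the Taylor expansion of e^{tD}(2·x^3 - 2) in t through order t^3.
2 t^{3} + 6 t^{2} x + 6 t x^{2} + 2 x^{3} - 2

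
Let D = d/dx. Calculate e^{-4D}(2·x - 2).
2 x - 10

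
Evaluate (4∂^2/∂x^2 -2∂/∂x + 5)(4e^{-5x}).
460 e^{- 5 x}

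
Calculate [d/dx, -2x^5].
- 10 x^{4}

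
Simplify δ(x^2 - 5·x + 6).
\frac{\delta(x - 3) + \delta(x - 2)}{1}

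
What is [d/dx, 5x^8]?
40 x^{7}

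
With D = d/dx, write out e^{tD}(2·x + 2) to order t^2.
2 t + 2 x + 2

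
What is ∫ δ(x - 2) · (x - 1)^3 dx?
1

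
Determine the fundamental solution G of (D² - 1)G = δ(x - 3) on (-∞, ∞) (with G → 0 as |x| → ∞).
-\frac{e^{-|x - 3|}}{2}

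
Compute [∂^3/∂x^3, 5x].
15\frac{d^{2}}{dx^{2}}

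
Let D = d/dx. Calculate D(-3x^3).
- 9 x^{2}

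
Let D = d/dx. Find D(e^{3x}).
3 e^{3 x}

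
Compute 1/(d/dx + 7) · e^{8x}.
\frac{e^{8 x}}{15}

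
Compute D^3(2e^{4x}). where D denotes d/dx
128 e^{4 x}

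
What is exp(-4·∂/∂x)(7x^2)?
7 x^{2} - 56 x + 112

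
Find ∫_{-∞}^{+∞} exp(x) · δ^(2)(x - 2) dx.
e^{2}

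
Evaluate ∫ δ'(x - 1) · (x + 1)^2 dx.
-4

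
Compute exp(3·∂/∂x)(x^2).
x^{2} + 6 x + 9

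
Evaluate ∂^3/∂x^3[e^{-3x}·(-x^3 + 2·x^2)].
3 \left(9 x^{3} - 45 x^{2} + 54 x - 14\right) e^{- 3 x}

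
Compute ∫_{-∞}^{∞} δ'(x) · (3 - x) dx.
1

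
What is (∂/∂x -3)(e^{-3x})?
- 6 e^{- 3 x}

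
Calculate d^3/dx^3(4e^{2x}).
32 e^{2 x}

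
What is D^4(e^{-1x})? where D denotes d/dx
e^{- x}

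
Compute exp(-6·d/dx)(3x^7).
3 x^{7} - 126 x^{6} + 2268 x^{5} - 22680 x^{4} + 136080 x^{3} - 489888 x^{2} + 979776 x - 839808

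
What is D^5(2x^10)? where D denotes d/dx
60480 x^{5}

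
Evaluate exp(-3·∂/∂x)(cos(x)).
\cos{\left(x - 3 \right)}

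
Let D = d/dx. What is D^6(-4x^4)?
0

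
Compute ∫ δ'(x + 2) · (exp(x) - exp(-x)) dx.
- 2 \cosh{\left(2 \right)}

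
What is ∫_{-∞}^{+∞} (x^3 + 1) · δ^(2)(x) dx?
0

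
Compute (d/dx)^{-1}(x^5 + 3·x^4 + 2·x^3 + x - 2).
\frac{x^{6}}{6} + \frac{3 x^{5}}{5} + \frac{x^{4}}{2} + \frac{x^{2}}{2} - 2 x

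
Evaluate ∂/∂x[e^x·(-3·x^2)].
3 x \left(- x - 2\right) e^{x}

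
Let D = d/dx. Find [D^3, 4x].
12D^{2}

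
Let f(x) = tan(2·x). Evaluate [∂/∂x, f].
\frac{2}{\cos^{2}{\left(2 x \right)}}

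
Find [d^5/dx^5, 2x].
10\frac{d^{4}}{dx^{4}}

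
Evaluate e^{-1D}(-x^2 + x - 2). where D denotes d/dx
- x^{2} + 3 x - 4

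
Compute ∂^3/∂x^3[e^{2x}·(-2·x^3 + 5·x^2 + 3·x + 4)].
\left(- 16 x^{3} - 32 x^{2} + 72 x + 116\right) e^{2 x}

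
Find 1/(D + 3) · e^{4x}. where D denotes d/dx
\frac{e^{4 x}}{7}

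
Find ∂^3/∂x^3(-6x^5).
- 360 x^{2}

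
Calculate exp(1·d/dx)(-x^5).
- x^{5} - 5 x^{4} - 10 x^{3} - 10 x^{2} - 5 x - 1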